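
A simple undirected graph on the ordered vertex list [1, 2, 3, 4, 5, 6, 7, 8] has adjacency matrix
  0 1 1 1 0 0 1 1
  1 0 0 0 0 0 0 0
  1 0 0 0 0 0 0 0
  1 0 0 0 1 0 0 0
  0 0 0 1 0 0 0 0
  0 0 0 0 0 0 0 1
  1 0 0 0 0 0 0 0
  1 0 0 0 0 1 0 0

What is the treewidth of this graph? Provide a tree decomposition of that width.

The largest bag has 2 vertices, giving width 1; this decomposition certifies tw(G) ≤ 1. G has an edge, so its treewidth is at least 1. Hence tw(G) = 1 exactly.

Treewidth 1.
One such decomposition:
Bags: B1 = {1, 2}  B2 = {1, 8}  B3 = {1, 3}  B4 = {6, 8}  B5 = {1, 7}  B6 = {1, 4}  B7 = {4, 5}
Tree: B1–B2, B1–B3, B2–B4, B3–B5, B1–B6, B6–B7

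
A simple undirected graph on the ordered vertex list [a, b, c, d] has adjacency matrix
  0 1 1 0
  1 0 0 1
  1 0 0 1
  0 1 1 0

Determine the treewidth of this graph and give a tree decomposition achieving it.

Every bag has size at most 3, so the width is 3 − 1 = 2 and tw(G) ≤ 2. Since b–a–c–d–b is a cycle in G, G is not acyclic. Forests are exactly the graphs of treewidth ≤ 1, so tw(G) ≥ 2. The upper and lower bounds meet at 2, so that is the treewidth.

Treewidth 2.
One optimal decomposition is:
Bags: B1 = {a, b, c}  B2 = {b, c, d}
Tree: B1–B2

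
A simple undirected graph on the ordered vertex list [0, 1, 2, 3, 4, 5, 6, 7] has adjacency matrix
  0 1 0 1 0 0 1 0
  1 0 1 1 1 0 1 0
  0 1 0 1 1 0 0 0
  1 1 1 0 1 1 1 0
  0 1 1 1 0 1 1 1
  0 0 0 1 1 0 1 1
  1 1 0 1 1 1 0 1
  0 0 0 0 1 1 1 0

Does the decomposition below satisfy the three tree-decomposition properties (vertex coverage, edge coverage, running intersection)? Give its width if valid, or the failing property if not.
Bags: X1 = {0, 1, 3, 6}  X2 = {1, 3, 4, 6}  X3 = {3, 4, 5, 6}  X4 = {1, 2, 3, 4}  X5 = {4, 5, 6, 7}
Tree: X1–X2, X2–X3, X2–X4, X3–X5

Checking the three conditions: (i) the bags cover all of {0, 1, 2, 3, 4, 5, 6, 7}; (ii) for each edge, some bag contains both endpoints; (iii) the bags containing any fixed vertex form a subtree. All hold, so the decomposition is valid with width 4 − 1 = 3.

Yes; width 3.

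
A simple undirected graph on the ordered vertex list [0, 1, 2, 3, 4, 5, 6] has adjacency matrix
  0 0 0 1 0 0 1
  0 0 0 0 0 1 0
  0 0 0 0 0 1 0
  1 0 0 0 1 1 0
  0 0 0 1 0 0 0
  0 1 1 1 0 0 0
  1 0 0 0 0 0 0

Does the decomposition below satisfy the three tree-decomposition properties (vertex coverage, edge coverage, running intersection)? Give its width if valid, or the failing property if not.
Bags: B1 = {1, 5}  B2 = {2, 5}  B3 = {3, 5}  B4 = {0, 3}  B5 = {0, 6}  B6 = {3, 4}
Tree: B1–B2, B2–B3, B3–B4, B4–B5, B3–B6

Yes; width 1.

Vertex coverage: the bags together contain {0, 1, 2, 3, 4, 5, 6}, the full vertex set. Edge coverage: each edge of G has both endpoints in at least one bag. Running intersection: for every vertex, the bags containing it form a connected subtree. All three properties hold, so this is a valid tree decomposition of width max|bag| − 1 = 1, and hence tw(G) ≤ 1.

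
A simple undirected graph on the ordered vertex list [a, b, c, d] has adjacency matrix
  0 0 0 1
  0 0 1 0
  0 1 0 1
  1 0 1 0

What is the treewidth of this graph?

A width-1 tree decomposition is:
Bags: B1 = {c, d}  B2 = {a, d}  B3 = {b, c}
Tree: B1–B2, B1–B3
The largest bag has 2 vertices, giving width 1; this decomposition certifies tw(G) ≤ 1. G has an edge, so its treewidth is at least 1. Combining the bounds, tw(G) = 1.

1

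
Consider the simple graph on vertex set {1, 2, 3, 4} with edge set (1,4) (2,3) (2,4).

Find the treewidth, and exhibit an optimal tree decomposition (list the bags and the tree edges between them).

Treewidth 1.
Bags: B1 = {2, 3}  B2 = {2, 4}  B3 = {1, 4}
Tree: B1–B2, B2–B3

Every bag has size at most 2, so the width is 2 − 1 = 1 and tw(G) ≤ 1. G has an edge, so its treewidth is at least 1. Combining the bounds, tw(G) = 1.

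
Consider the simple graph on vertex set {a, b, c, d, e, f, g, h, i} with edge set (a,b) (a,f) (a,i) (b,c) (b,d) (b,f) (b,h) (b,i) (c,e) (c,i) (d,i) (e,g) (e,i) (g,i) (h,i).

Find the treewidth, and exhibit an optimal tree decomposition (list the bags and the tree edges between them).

Treewidth 2.
One such decomposition:
Bags: B1 = {a, b, i}  B2 = {b, c, i}  B3 = {b, d, i}  B4 = {c, e, i}  B5 = {e, g, i}  B6 = {b, h, i}  B7 = {a, b, f}
Tree: B1–B2, B1–B3, B2–B4, B4–B5, B2–B6, B1–B7

Each bag holds 3 vertices, so the decomposition has width 2, which upper-bounds the treewidth. For the lower bound, the 3 vertices {a, b, f} are pairwise adjacent, and any tree decomposition puts a clique entirely inside one bag — forcing width ≥ 2. Combining the bounds, tw(G) = 2.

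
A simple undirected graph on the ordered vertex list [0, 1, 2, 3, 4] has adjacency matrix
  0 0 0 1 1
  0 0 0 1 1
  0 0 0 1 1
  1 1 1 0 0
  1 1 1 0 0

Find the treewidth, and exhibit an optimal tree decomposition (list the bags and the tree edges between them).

The largest bag has 3 vertices, giving width 2; this decomposition certifies tw(G) ≤ 2. Since 3–2–4–1–3 is a cycle in G, G is not acyclic. Forests are exactly the graphs of treewidth ≤ 1, so tw(G) ≥ 2. Combining the bounds, tw(G) = 2.

Treewidth 2.
One such decomposition:
Bags: B1 = {2, 3, 4}  B2 = {1, 3, 4}  B3 = {0, 3, 4}
Tree: B1–B2, B2–B3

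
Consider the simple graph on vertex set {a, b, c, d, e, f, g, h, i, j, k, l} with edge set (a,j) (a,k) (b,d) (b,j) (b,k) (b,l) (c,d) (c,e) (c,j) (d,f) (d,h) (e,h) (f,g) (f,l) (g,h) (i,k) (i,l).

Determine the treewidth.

A width-3 tree decomposition is:
Bags: B1 = {e, f, g, h}  B2 = {d, e, f, h}  B3 = {c, d, e, f}  B4 = {c, d, f, l}  B5 = {b, c, d, l}  B6 = {b, c, j, l}  B7 = {b, i, j, l}  B8 = {b, i, j, k}  B9 = {a, i, j, k}
Tree: B1–B2, B2–B3, B3–B4, B4–B5, B5–B6, B6–B7, B7–B8, B8–B9
The largest bag has 4 vertices, giving width 3; this decomposition certifies tw(G) ≤ 3. For the lower bound: the 4 vertex sets {e,g,h}, {f}, {d}, {b,c,j,l} are disjoint, each induces a connected subgraph, and every pair is joined by at least one edge of G. Contracting each set to a single vertex therefore yields K_{4} as a minor, and since treewidth is minor-monotone, tw(G) ≥ tw(K_{4}) = 3. Combining the bounds, tw(G) = 3.

3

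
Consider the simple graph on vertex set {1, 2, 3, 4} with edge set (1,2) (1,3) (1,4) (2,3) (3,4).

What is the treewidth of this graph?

A width-2 tree decomposition is:
Bags: B1 = {1, 3, 4}  B2 = {1, 2, 3}
Tree: B1–B2
The largest bag has 3 vertices, giving width 2; this decomposition certifies tw(G) ≤ 2. Conversely, {1, 2, 3} is a clique of size 3, and the vertices of any clique must share a bag in every tree decomposition; so some bag has ≥ 3 vertices and tw(G) ≥ 2. The upper and lower bounds meet at 2, so that is the treewidth.

2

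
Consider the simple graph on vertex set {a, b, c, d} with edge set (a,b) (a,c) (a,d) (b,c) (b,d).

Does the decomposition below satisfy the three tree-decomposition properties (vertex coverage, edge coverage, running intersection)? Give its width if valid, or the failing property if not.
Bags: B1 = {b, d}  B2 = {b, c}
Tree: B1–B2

A tree decomposition must satisfy three properties: every vertex lies in some bag; for every edge, both endpoints lie together in some bag; and for every vertex, the bags containing it form a connected subtree. Here vertex a appears in no bag, so the decomposition is invalid.

No — vertex a appears in no bag.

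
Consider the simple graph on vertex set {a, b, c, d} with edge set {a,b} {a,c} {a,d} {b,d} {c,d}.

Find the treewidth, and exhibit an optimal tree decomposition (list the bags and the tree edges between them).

Every bag has size at most 3, so the width is 3 − 1 = 2 and tw(G) ≤ 2. Conversely, {a, c, d} is a clique of size 3, and the vertices of any clique must share a bag in every tree decomposition; so some bag has ≥ 3 vertices and tw(G) ≥ 2. The upper and lower bounds meet at 2, so that is the treewidth.

Treewidth 2.
One optimal decomposition is:
Bags: B1 = {a, b, d}  B2 = {a, c, d}
Tree: B1–B2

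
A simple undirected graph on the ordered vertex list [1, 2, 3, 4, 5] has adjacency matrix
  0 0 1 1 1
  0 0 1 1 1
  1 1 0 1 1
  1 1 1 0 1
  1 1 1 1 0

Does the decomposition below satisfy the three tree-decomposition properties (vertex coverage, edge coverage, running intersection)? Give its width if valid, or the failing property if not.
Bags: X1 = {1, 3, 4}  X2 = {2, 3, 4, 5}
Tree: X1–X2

No — edge (5,1) lies in no bag.

A tree decomposition must satisfy three properties: every vertex lies in some bag; for every edge, both endpoints lie together in some bag; and for every vertex, the bags containing it form a connected subtree. Here edge (5,1) lies in no bag, so the decomposition is invalid.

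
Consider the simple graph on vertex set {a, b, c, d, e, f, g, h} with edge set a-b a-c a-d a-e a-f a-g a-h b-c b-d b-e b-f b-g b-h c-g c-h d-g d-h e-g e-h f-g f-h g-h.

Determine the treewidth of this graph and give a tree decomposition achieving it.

Treewidth 4.
Bags: B1 = {a, b, f, g, h}  B2 = {a, b, d, g, h}  B3 = {a, b, e, g, h}  B4 = {a, b, c, g, h}
Tree: B1–B2, B2–B3, B3–B4

Each bag holds 5 vertices, so the decomposition has width 4, which upper-bounds the treewidth. Conversely, {a, b, d, g, h} is a clique of size 5, and the vertices of any clique must share a bag in every tree decomposition; so some bag has ≥ 5 vertices and tw(G) ≥ 4. Therefore the treewidth is 4.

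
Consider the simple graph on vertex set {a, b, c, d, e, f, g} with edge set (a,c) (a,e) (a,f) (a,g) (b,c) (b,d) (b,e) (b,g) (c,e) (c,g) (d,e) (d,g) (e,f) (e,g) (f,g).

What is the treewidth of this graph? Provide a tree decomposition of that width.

Treewidth 3.
One optimal decomposition is:
Bags: B1 = {b, c, e, g}  B2 = {a, c, e, g}  B3 = {a, e, f, g}  B4 = {b, d, e, g}
Tree: B1–B2, B2–B3, B1–B4

Each bag holds 4 vertices, so the decomposition has width 3, which upper-bounds the treewidth. On the other hand G contains the 4-clique {a, c, e, g}. A clique must lie in a single bag of any decomposition, so no decomposition can have width below 3. Therefore the treewidth is 3.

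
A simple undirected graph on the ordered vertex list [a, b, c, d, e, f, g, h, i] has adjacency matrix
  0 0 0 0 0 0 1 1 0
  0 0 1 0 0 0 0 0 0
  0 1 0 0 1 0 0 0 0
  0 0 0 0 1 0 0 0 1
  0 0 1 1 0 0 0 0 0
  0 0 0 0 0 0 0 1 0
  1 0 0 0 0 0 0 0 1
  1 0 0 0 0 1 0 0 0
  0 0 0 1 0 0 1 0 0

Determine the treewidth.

1

A width-1 tree decomposition is:
Bags: B1 = {b, c}  B2 = {c, e}  B3 = {d, e}  B4 = {d, i}  B5 = {g, i}  B6 = {a, g}  B7 = {a, h}  B8 = {f, h}
Tree: B1–B2, B2–B3, B3–B4, B4–B5, B5–B6, B6–B7, B7–B8
The largest bag has 2 vertices, giving width 1; this decomposition certifies tw(G) ≤ 1. G has an edge, so its treewidth is at least 1. Hence tw(G) = 1 exactly.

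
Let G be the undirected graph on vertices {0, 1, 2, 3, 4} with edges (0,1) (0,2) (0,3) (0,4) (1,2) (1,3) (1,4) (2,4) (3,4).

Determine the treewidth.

A width-3 tree decomposition is:
Bags: B1 = {0, 1, 3, 4}  B2 = {0, 1, 2, 4}
Tree: B1–B2
Every bag has size at most 4, so the width is 4 − 1 = 3 and tw(G) ≤ 3. On the other hand G contains the 4-clique {0, 1, 2, 4}. A clique must lie in a single bag of any decomposition, so no decomposition can have width below 3. Therefore the treewidth is 3.

3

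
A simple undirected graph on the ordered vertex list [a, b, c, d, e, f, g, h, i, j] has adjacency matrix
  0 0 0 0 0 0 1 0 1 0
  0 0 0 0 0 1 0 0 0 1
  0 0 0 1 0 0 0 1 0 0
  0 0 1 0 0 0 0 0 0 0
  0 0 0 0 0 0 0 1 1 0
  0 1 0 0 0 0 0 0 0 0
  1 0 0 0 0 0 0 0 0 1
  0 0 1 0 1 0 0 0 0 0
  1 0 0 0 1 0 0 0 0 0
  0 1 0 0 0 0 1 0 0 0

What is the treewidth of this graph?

1

A width-1 tree decomposition is:
Bags: B1 = {b, f}  B2 = {b, j}  B3 = {g, j}  B4 = {a, g}  B5 = {a, i}  B6 = {e, i}  B7 = {e, h}  B8 = {c, h}  B9 = {c, d}
Tree: B1–B2, B2–B3, B3–B4, B4–B5, B5–B6, B6–B7, B7–B8, B8–B9
Each bag holds 2 vertices, so the decomposition has width 1, which upper-bounds the treewidth. Since G has at least one edge (e.g. f–b), it is not an edgeless graph, so tw(G) ≥ 1. Therefore the treewidth is 1.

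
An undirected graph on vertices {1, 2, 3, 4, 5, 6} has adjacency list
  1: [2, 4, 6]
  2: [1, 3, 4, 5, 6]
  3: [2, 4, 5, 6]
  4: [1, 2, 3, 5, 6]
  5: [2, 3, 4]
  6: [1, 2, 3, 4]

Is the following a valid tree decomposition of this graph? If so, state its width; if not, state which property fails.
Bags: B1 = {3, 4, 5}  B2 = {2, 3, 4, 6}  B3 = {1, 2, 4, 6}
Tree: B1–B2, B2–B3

A tree decomposition must satisfy three properties: every vertex lies in some bag; for every edge, both endpoints lie together in some bag; and for every vertex, the bags containing it form a connected subtree. Here edge (2,5) lies in no bag, so the decomposition is invalid.

No — edge (2,5) lies in no bag.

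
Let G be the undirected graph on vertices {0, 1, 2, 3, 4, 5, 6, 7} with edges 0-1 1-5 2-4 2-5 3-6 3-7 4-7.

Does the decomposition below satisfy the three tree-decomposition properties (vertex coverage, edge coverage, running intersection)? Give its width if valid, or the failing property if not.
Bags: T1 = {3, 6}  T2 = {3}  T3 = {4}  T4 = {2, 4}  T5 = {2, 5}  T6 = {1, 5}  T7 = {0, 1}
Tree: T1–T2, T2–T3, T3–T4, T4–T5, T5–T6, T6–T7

No — vertex 7 appears in no bag.

A tree decomposition must satisfy three properties: every vertex lies in some bag; for every edge, both endpoints lie together in some bag; and for every vertex, the bags containing it form a connected subtree. Here vertex 7 appears in no bag, so the decomposition is invalid.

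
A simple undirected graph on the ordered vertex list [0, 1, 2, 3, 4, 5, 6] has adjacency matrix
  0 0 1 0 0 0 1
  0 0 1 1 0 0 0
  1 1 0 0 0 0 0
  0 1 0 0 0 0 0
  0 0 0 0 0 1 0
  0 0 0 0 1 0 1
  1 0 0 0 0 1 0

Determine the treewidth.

1

A width-1 tree decomposition is:
Bags: B1 = {4, 5}  B2 = {5, 6}  B3 = {0, 6}  B4 = {0, 2}  B5 = {1, 2}  B6 = {1, 3}
Tree: B1–B2, B2–B3, B3–B4, B4–B5, B5–B6
Every bag has size at most 2, so the width is 2 − 1 = 1 and tw(G) ≤ 1. Any graph with an edge has treewidth ≥ 1, and G has the edge 4–5. The upper and lower bounds meet at 1, so that is the treewidth.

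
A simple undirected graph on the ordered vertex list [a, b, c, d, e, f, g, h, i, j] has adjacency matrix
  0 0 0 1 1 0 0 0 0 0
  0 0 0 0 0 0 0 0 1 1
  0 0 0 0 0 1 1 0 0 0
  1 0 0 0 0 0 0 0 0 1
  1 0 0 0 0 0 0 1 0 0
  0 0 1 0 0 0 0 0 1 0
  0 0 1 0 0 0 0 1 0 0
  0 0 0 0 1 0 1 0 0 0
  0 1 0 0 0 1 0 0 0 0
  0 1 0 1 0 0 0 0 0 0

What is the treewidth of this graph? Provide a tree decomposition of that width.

Every bag has size at most 3, so the width is 3 − 1 = 2 and tw(G) ≤ 2. The edges c–g–h–e–a–d–j–b–i–f–c form a cycle, so G is not a tree and its treewidth is at least 2. Therefore the treewidth is 2.

Treewidth 2.
One such decomposition:
Bags: B1 = {c, g, h}  B2 = {c, e, h}  B3 = {a, c, e}  B4 = {a, c, d}  B5 = {c, d, j}  B6 = {b, c, j}  B7 = {b, c, i}  B8 = {c, f, i}
Tree: B1–B2, B2–B3, B3–B4, B4–B5, B5–B6, B6–B7, B7–B8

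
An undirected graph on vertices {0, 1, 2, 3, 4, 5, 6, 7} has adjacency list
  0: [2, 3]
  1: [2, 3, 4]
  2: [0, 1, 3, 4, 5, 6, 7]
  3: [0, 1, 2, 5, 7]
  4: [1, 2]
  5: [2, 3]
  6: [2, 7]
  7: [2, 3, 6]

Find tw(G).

2

A width-2 tree decomposition is:
Bags: B1 = {2, 3, 7}  B2 = {0, 2, 3}  B3 = {2, 3, 5}  B4 = {1, 2, 3}  B5 = {1, 2, 4}  B6 = {2, 6, 7}
Tree: B1–B2, B2–B3, B2–B4, B4–B5, B1–B6
The largest bag has 3 vertices, giving width 2; this decomposition certifies tw(G) ≤ 2. For the lower bound, the 3 vertices {0, 2, 3} are pairwise adjacent, and any tree decomposition puts a clique entirely inside one bag — forcing width ≥ 2. Combining the bounds, tw(G) = 2.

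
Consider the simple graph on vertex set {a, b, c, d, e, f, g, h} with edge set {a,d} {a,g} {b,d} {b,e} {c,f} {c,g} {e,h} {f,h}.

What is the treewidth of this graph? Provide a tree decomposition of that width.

Treewidth 2.
One optimal decomposition is:
Bags: B1 = {a, c, g}  B2 = {a, c, f}  B3 = {a, f, h}  B4 = {a, e, h}  B5 = {a, b, e}  B6 = {a, b, d}
Tree: B1–B2, B2–B3, B3–B4, B4–B5, B5–B6

Each bag holds 3 vertices, so the decomposition has width 2, which upper-bounds the treewidth. The edges a–g–c–f–h–e–b–d–a form a cycle, so G is not a tree and its treewidth is at least 2. Therefore the treewidth is 2.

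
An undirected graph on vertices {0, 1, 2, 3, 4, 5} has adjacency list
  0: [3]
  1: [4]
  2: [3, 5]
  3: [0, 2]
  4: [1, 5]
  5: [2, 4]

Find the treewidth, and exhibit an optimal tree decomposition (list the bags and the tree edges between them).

The largest bag has 2 vertices, giving width 1; this decomposition certifies tw(G) ≤ 1. Any graph with an edge has treewidth ≥ 1, and G has the edge 1–4. The upper and lower bounds meet at 1, so that is the treewidth.

Treewidth 1.
Bags: B1 = {1, 4}  B2 = {4, 5}  B3 = {2, 5}  B4 = {2, 3}  B5 = {0, 3}
Tree: B1–B2, B2–B3, B3–B4, B4–B5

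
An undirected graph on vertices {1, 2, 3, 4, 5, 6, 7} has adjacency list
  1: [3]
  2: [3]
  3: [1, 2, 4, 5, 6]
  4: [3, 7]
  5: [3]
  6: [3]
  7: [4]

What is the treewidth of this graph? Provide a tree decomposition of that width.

Every bag has size at most 2, so the width is 2 − 1 = 1 and tw(G) ≤ 1. Since G has at least one edge (e.g. 5–3), it is not an edgeless graph, so tw(G) ≥ 1. Therefore the treewidth is 1.

Treewidth 1.
One such decomposition:
Bags: B1 = {3, 5}  B2 = {3, 4}  B3 = {2, 3}  B4 = {4, 7}  B5 = {3, 6}  B6 = {1, 3}
Tree: B1–B2, B2–B3, B2–B4, B2–B5, B5–B6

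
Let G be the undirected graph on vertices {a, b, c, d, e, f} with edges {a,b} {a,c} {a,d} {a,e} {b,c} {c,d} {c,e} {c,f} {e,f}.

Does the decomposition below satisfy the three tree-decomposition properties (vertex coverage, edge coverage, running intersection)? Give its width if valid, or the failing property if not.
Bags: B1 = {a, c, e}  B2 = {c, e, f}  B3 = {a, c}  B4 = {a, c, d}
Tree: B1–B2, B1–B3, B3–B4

A tree decomposition must satisfy three properties: every vertex lies in some bag; for every edge, both endpoints lie together in some bag; and for every vertex, the bags containing it form a connected subtree. Here vertex b appears in no bag, so the decomposition is invalid.

No — vertex b appears in no bag.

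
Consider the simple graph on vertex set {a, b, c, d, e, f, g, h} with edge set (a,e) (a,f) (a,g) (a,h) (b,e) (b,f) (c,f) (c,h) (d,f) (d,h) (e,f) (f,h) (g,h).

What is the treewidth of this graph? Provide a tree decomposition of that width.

Treewidth 2.
One optimal decomposition is:
Bags: B1 = {c, f, h}  B2 = {a, f, h}  B3 = {a, e, f}  B4 = {a, g, h}  B5 = {b, e, f}  B6 = {d, f, h}
Tree: B1–B2, B2–B3, B2–B4, B3–B5, B1–B6

The largest bag has 3 vertices, giving width 2; this decomposition certifies tw(G) ≤ 2. For the lower bound, the 3 vertices {a, g, h} are pairwise adjacent, and any tree decomposition puts a clique entirely inside one bag — forcing width ≥ 2. Therefore the treewidth is 2.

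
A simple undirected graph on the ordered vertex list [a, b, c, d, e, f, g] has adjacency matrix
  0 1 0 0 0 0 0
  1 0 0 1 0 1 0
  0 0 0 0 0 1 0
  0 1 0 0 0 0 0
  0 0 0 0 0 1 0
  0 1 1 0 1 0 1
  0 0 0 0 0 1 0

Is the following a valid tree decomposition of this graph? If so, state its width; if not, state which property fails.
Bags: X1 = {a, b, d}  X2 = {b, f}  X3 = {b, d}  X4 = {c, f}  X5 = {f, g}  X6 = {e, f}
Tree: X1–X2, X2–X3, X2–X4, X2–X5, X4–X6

No — bags containing vertex d are not connected in the tree.

A tree decomposition must satisfy three properties: every vertex lies in some bag; for every edge, both endpoints lie together in some bag; and for every vertex, the bags containing it form a connected subtree. Here bags containing vertex d are not connected in the tree, so the decomposition is invalid.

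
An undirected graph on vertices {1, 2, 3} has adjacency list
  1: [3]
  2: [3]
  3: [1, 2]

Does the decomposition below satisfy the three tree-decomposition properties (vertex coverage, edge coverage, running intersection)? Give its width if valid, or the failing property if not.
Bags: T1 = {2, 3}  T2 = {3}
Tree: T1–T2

A tree decomposition must satisfy three properties: every vertex lies in some bag; for every edge, both endpoints lie together in some bag; and for every vertex, the bags containing it form a connected subtree. Here vertex 1 appears in no bag, so the decomposition is invalid.

No — vertex 1 appears in no bag.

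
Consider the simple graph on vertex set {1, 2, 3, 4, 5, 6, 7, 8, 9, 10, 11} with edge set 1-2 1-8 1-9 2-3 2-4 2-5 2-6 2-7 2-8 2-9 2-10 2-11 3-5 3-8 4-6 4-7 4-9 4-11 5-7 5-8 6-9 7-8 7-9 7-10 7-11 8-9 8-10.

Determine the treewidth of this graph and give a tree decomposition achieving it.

Each bag holds 4 vertices, so the decomposition has width 3, which upper-bounds the treewidth. Conversely, {1, 2, 8, 9} is a clique of size 4, and the vertices of any clique must share a bag in every tree decomposition; so some bag has ≥ 4 vertices and tw(G) ≥ 3. Combining the bounds, tw(G) = 3.

Treewidth 3.
Bags: B1 = {2, 7, 8, 9}  B2 = {2, 4, 7, 9}  B3 = {2, 5, 7, 8}  B4 = {2, 4, 7, 11}  B5 = {2, 4, 6, 9}  B6 = {2, 7, 8, 10}  B7 = {1, 2, 8, 9}  B8 = {2, 3, 5, 8}
Tree: B1–B2, B1–B3, B2–B4, B2–B5, B1–B6, B1–B7, B3–B8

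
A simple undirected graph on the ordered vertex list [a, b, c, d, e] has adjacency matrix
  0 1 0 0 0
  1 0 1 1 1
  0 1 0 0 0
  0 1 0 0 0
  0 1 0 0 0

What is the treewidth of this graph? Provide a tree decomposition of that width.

Treewidth 1.
Bags: B1 = {b, d}  B2 = {b, c}  B3 = {a, b}  B4 = {b, e}
Tree: B1–B2, B2–B3, B2–B4

Each bag holds 2 vertices, so the decomposition has width 1, which upper-bounds the treewidth. Any graph with an edge has treewidth ≥ 1, and G has the edge b–d. Combining the bounds, tw(G) = 1.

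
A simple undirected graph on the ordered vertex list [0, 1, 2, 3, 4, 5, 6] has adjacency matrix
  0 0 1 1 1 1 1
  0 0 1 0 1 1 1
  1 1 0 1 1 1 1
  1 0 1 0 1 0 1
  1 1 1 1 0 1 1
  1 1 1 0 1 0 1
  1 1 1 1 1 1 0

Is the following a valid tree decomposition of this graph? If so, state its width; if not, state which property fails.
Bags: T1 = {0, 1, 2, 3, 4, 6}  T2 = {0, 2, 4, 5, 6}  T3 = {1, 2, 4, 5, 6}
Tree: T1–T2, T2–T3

No — bags containing vertex 1 are not connected in the tree.

A tree decomposition must satisfy three properties: every vertex lies in some bag; for every edge, both endpoints lie together in some bag; and for every vertex, the bags containing it form a connected subtree. Here bags containing vertex 1 are not connected in the tree, so the decomposition is invalid.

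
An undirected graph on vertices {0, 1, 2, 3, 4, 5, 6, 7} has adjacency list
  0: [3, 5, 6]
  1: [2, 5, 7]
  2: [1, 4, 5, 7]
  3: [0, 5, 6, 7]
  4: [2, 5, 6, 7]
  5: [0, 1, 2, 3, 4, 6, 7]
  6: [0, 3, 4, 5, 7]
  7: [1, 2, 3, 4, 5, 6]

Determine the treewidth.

3

A width-3 tree decomposition is:
Bags: B1 = {4, 5, 6, 7}  B2 = {3, 5, 6, 7}  B3 = {2, 4, 5, 7}  B4 = {1, 2, 5, 7}  B5 = {0, 3, 5, 6}
Tree: B1–B2, B1–B3, B3–B4, B2–B5
Each bag holds 4 vertices, so the decomposition has width 3, which upper-bounds the treewidth. On the other hand G contains the 4-clique {0, 3, 5, 6}. A clique must lie in a single bag of any decomposition, so no decomposition can have width below 3. Combining the bounds, tw(G) = 3.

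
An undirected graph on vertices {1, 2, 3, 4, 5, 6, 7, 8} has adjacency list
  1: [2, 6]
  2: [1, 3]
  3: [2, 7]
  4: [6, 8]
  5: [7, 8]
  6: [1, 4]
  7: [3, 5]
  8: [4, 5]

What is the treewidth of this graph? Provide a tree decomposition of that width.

Every bag has size at most 3, so the width is 3 − 1 = 2 and tw(G) ≤ 2. Since 3–7–5–8–4–6–1–2–3 is a cycle in G, G is not acyclic. Forests are exactly the graphs of treewidth ≤ 1, so tw(G) ≥ 2. Therefore the treewidth is 2.

Treewidth 2.
One optimal decomposition is:
Bags: B1 = {3, 5, 7}  B2 = {3, 5, 8}  B3 = {3, 4, 8}  B4 = {3, 4, 6}  B5 = {1, 3, 6}  B6 = {1, 2, 3}
Tree: B1–B2, B2–B3, B3–B4, B4–B5, B5–B6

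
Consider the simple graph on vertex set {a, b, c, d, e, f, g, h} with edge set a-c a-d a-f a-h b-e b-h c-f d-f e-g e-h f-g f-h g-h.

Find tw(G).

A width-2 tree decomposition is:
Bags: B1 = {a, f, h}  B2 = {a, d, f}  B3 = {f, g, h}  B4 = {a, c, f}  B5 = {e, g, h}  B6 = {b, e, h}
Tree: B1–B2, B1–B3, B1–B4, B3–B5, B5–B6
Every bag has size at most 3, so the width is 3 − 1 = 2 and tw(G) ≤ 2. Conversely, {e, g, h} is a clique of size 3, and the vertices of any clique must share a bag in every tree decomposition; so some bag has ≥ 3 vertices and tw(G) ≥ 2. Combining the bounds, tw(G) = 2.

2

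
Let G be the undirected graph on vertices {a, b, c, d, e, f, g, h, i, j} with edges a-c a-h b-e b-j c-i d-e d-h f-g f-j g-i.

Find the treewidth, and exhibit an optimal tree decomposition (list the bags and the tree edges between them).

Treewidth 2.
One such decomposition:
Bags: B1 = {a, c, h}  B2 = {c, h, i}  B3 = {g, h, i}  B4 = {f, g, h}  B5 = {f, h, j}  B6 = {b, h, j}  B7 = {b, e, h}  B8 = {d, e, h}
Tree: B1–B2, B2–B3, B3–B4, B4–B5, B5–B6, B6–B7, B7–B8

Every bag has size at most 3, so the width is 3 − 1 = 2 and tw(G) ≤ 2. Since h–a–c–i–g–f–j–b–e–d–h is a cycle in G, G is not acyclic. Forests are exactly the graphs of treewidth ≤ 1, so tw(G) ≥ 2. Combining the bounds, tw(G) = 2.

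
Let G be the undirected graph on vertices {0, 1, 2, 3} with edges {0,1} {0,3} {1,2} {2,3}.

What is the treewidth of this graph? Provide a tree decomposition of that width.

Every bag has size at most 3, so the width is 3 − 1 = 2 and tw(G) ≤ 2. Since 1–0–3–2–1 is a cycle in G, G is not acyclic. Forests are exactly the graphs of treewidth ≤ 1, so tw(G) ≥ 2. Hence tw(G) = 2 exactly.

Treewidth 2.
One optimal decomposition is:
Bags: B1 = {0, 1, 3}  B2 = {1, 2, 3}
Tree: B1–B2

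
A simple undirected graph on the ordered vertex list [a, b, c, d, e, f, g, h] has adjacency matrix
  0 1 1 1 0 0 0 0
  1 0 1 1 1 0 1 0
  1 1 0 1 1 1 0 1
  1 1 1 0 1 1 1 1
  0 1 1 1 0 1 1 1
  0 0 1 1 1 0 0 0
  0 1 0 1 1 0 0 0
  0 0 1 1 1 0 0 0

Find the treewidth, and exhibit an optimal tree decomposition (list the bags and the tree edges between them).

Treewidth 3.
Bags: B1 = {b, d, e, g}  B2 = {b, c, d, e}  B3 = {c, d, e, h}  B4 = {c, d, e, f}  B5 = {a, b, c, d}
Tree: B1–B2, B2–B3, B3–B4, B2–B5

The largest bag has 4 vertices, giving width 3; this decomposition certifies tw(G) ≤ 3. Conversely, {b, d, e, g} is a clique of size 4, and the vertices of any clique must share a bag in every tree decomposition; so some bag has ≥ 4 vertices and tw(G) ≥ 3. The upper and lower bounds meet at 3, so that is the treewidth.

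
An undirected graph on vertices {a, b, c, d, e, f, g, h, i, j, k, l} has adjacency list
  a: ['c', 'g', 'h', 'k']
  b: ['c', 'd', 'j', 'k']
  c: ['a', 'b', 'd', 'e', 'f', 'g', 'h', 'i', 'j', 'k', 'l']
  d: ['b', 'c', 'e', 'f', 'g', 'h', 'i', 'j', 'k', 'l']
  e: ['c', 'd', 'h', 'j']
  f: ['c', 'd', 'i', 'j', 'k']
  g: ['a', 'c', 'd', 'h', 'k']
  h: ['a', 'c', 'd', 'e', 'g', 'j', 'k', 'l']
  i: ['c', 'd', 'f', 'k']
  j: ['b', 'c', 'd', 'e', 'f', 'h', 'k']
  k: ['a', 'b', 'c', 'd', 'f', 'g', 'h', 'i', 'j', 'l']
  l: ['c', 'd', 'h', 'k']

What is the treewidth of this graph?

A width-4 tree decomposition is:
Bags: B1 = {c, d, f, j, k}  B2 = {c, d, h, j, k}  B3 = {c, d, g, h, k}  B4 = {c, d, e, h, j}  B5 = {c, d, f, i, k}  B6 = {c, d, h, k, l}  B7 = {a, c, g, h, k}  B8 = {b, c, d, j, k}
Tree: B1–B2, B2–B3, B2–B4, B1–B5, B3–B6, B3–B7, B2–B8
The largest bag has 5 vertices, giving width 4; this decomposition certifies tw(G) ≤ 4. On the other hand G contains the 5-clique {c, d, e, h, j}. A clique must lie in a single bag of any decomposition, so no decomposition can have width below 4. Combining the bounds, tw(G) = 4.

4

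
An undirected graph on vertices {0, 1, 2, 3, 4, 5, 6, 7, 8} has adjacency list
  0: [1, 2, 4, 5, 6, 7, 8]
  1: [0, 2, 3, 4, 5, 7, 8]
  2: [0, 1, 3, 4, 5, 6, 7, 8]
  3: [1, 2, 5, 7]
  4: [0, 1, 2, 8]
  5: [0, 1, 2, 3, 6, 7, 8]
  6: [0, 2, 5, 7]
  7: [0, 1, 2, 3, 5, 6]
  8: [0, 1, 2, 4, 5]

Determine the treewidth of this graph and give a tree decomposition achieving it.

Treewidth 4.
One optimal decomposition is:
Bags: B1 = {1, 2, 3, 5, 7}  B2 = {0, 1, 2, 5, 7}  B3 = {0, 1, 2, 5, 8}  B4 = {0, 1, 2, 4, 8}  B5 = {0, 2, 5, 6, 7}
Tree: B1–B2, B2–B3, B3–B4, B2–B5

Every bag has size at most 5, so the width is 5 − 1 = 4 and tw(G) ≤ 4. On the other hand G contains the 5-clique {0, 1, 2, 4, 8}. A clique must lie in a single bag of any decomposition, so no decomposition can have width below 4. Combining the bounds, tw(G) = 4.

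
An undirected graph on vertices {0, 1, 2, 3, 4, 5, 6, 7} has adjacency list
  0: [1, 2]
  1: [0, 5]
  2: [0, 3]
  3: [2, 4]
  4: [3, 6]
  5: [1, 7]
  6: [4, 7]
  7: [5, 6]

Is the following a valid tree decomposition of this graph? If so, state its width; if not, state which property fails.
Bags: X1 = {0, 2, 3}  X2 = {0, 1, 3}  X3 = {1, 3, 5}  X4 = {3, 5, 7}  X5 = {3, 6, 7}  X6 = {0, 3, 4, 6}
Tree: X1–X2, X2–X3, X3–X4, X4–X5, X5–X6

No — bags containing vertex 0 are not connected in the tree.

A tree decomposition must satisfy three properties: every vertex lies in some bag; for every edge, both endpoints lie together in some bag; and for every vertex, the bags containing it form a connected subtree. Here bags containing vertex 0 are not connected in the tree, so the decomposition is invalid.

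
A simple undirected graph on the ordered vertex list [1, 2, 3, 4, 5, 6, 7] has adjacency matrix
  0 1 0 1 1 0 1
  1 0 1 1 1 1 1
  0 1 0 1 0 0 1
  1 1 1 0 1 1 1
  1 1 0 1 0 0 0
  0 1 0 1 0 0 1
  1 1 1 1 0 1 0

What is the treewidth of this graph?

A width-3 tree decomposition is:
Bags: B1 = {2, 3, 4, 7}  B2 = {1, 2, 4, 7}  B3 = {1, 2, 4, 5}  B4 = {2, 4, 6, 7}
Tree: B1–B2, B2–B3, B1–B4
Every bag has size at most 4, so the width is 4 − 1 = 3 and tw(G) ≤ 3. For the lower bound, the 4 vertices {1, 2, 4, 5} are pairwise adjacent, and any tree decomposition puts a clique entirely inside one bag — forcing width ≥ 3. Combining the bounds, tw(G) = 3.

3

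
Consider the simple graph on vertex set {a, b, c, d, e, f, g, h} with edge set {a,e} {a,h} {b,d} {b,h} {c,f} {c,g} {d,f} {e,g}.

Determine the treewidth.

A width-2 tree decomposition is:
Bags: B1 = {c, d, f}  B2 = {b, c, d}  B3 = {b, c, h}  B4 = {a, c, h}  B5 = {a, c, e}  B6 = {c, e, g}
Tree: B1–B2, B2–B3, B3–B4, B4–B5, B5–B6
Each bag holds 3 vertices, so the decomposition has width 2, which upper-bounds the treewidth. Since c–f–d–b–h–a–e–g–c is a cycle in G, G is not acyclic. Forests are exactly the graphs of treewidth ≤ 1, so tw(G) ≥ 2. Hence tw(G) = 2 exactly.

2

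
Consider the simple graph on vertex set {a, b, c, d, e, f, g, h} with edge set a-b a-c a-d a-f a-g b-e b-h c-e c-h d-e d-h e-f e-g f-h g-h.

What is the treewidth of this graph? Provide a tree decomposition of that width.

Each bag holds 4 vertices, so the decomposition has width 3, which upper-bounds the treewidth. For the lower bound: the 4 vertex sets {f,h}, {a,b}, {e}, {g} are disjoint, each induces a connected subgraph, and every pair is joined by at least one edge of G. Contracting each set to a single vertex therefore yields K_{4} as a minor, and since treewidth is minor-monotone, tw(G) ≥ tw(K_{4}) = 3. Hence tw(G) = 3 exactly.

Treewidth 3.
One such decomposition:
Bags: B1 = {a, e, f, h}  B2 = {a, b, e, h}  B3 = {a, e, g, h}  B4 = {a, d, e, h}  B5 = {a, c, e, h}
Tree: B1–B2, B2–B3, B3–B4, B4–B5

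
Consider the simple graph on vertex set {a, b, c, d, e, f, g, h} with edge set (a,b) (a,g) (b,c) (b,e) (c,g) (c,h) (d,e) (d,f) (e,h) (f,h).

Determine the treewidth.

2

A width-2 tree decomposition is:
Bags: B1 = {a, c, g}  B2 = {a, b, c}  B3 = {b, c, h}  B4 = {b, e, h}  B5 = {e, f, h}  B6 = {d, e, f}
Tree: B1–B2, B2–B3, B3–B4, B4–B5, B5–B6
The largest bag has 3 vertices, giving width 2; this decomposition certifies tw(G) ≤ 2. The edges g–a–b–c–g form a cycle, so G is not a tree and its treewidth is at least 2. Combining the bounds, tw(G) = 2.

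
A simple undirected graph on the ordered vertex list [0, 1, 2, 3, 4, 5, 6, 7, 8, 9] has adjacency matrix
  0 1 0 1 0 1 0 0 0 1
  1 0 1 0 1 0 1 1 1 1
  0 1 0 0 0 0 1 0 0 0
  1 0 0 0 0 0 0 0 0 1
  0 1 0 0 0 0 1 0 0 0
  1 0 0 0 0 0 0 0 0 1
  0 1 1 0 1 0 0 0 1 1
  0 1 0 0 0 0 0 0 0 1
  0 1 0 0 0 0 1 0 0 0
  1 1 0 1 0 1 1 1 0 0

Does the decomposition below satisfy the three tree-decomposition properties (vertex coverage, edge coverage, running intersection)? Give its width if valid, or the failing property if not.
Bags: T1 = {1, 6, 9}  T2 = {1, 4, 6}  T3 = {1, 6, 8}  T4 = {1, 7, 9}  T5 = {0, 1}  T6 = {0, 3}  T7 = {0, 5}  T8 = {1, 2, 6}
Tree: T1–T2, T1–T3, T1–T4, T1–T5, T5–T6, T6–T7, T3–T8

A tree decomposition must satisfy three properties: every vertex lies in some bag; for every edge, both endpoints lie together in some bag; and for every vertex, the bags containing it form a connected subtree. Here edge (9,0) lies in no bag, so the decomposition is invalid.

No — edge (9,0) lies in no bag.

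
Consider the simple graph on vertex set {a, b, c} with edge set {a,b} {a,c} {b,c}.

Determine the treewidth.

A width-2 tree decomposition is:
Bags: B1 = {a, b, c}
Tree: (single bag)
A single bag containing all 3 vertices is trivially a valid decomposition of width 2. For the lower bound, the 3 vertices {a, b, c} are pairwise adjacent, and any tree decomposition puts a clique entirely inside one bag — forcing width ≥ 2. Hence tw(G) = 2 exactly.

2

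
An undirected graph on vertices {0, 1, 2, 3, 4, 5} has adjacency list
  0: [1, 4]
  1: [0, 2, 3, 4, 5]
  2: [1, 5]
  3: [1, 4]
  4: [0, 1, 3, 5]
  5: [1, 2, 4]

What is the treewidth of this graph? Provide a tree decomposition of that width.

Each bag holds 3 vertices, so the decomposition has width 2, which upper-bounds the treewidth. For the lower bound, the 3 vertices {1, 2, 5} are pairwise adjacent, and any tree decomposition puts a clique entirely inside one bag — forcing width ≥ 2. Hence tw(G) = 2 exactly.

Treewidth 2.
One such decomposition:
Bags: B1 = {1, 4, 5}  B2 = {1, 2, 5}  B3 = {0, 1, 4}  B4 = {1, 3, 4}
Tree: B1–B2, B1–B3, B1–B4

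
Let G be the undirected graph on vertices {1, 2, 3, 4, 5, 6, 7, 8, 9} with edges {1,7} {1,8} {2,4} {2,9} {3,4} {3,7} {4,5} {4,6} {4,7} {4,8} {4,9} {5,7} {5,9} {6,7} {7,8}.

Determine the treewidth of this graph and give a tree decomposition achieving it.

Treewidth 2.
Bags: B1 = {4, 7, 8}  B2 = {3, 4, 7}  B3 = {4, 5, 7}  B4 = {4, 5, 9}  B5 = {2, 4, 9}  B6 = {1, 7, 8}  B7 = {4, 6, 7}
Tree: B1–B2, B2–B3, B3–B4, B4–B5, B1–B6, B3–B7

Every bag has size at most 3, so the width is 3 − 1 = 2 and tw(G) ≤ 2. For the lower bound, the 3 vertices {1, 7, 8} are pairwise adjacent, and any tree decomposition puts a clique entirely inside one bag — forcing width ≥ 2. Combining the bounds, tw(G) = 2.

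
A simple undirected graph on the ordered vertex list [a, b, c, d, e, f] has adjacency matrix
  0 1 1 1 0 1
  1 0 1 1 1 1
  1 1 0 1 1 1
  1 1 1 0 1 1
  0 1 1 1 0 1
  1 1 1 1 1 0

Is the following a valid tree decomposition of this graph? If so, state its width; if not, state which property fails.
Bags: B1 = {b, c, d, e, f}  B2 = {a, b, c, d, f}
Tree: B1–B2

Yes; width 4.

Vertex coverage: the bags together contain {a, b, c, d, e, f}, the full vertex set. Edge coverage: each edge of G has both endpoints in at least one bag. Running intersection: for every vertex, the bags containing it form a connected subtree. All three properties hold, so this is a valid tree decomposition of width max|bag| − 1 = 4, and hence tw(G) ≤ 4.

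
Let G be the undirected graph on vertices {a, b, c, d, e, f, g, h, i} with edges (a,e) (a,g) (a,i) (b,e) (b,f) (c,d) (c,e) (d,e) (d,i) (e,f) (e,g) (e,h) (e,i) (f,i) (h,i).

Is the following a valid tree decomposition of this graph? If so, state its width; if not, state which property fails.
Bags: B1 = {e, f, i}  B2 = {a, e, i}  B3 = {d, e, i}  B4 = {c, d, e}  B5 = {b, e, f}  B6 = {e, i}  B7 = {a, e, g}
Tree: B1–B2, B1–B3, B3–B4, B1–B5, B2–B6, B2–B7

A tree decomposition must satisfy three properties: every vertex lies in some bag; for every edge, both endpoints lie together in some bag; and for every vertex, the bags containing it form a connected subtree. Here vertex h appears in no bag, so the decomposition is invalid.

No — vertex h appears in no bag.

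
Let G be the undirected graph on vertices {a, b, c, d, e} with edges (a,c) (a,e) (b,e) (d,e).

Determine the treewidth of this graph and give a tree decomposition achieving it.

Treewidth 1.
One such decomposition:
Bags: B1 = {a, e}  B2 = {a, c}  B3 = {d, e}  B4 = {b, e}
Tree: B1–B2, B1–B3, B3–B4

Each bag holds 2 vertices, so the decomposition has width 1, which upper-bounds the treewidth. Any graph with an edge has treewidth ≥ 1, and G has the edge a–e. Therefore the treewidth is 1.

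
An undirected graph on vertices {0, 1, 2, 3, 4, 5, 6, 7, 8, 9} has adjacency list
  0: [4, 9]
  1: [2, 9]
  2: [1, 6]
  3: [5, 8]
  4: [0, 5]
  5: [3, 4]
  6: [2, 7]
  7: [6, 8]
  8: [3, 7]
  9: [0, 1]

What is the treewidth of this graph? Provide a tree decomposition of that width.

Every bag has size at most 3, so the width is 3 − 1 = 2 and tw(G) ≤ 2. The edges 5–3–8–7–6–2–1–9–0–4–5 form a cycle, so G is not a tree and its treewidth is at least 2. Combining the bounds, tw(G) = 2.

Treewidth 2.
One optimal decomposition is:
Bags: B1 = {3, 5, 8}  B2 = {5, 7, 8}  B3 = {5, 6, 7}  B4 = {2, 5, 6}  B5 = {1, 2, 5}  B6 = {1, 5, 9}  B7 = {0, 5, 9}  B8 = {0, 4, 5}
Tree: B1–B2, B2–B3, B3–B4, B4–B5, B5–B6, B6–B7, B7–B8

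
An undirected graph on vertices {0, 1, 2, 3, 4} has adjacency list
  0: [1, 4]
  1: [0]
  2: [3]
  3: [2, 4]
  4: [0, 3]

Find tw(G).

A width-1 tree decomposition is:
Bags: B1 = {0, 1}  B2 = {0, 4}  B3 = {3, 4}  B4 = {2, 3}
Tree: B1–B2, B2–B3, B3–B4
Every bag has size at most 2, so the width is 2 − 1 = 1 and tw(G) ≤ 1. G has an edge, so its treewidth is at least 1. Combining the bounds, tw(G) = 1.

1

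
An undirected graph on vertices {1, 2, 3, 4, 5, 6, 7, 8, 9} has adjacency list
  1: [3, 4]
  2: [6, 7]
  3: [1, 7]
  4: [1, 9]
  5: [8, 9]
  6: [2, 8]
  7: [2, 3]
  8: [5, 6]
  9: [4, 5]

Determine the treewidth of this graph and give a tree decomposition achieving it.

Each bag holds 3 vertices, so the decomposition has width 2, which upper-bounds the treewidth. For the lower bound, G contains the cycle 9–4–1–3–7–2–6–8–5–9, so G is not a forest; only forests have treewidth ≤ 1, hence tw(G) ≥ 2. Therefore the treewidth is 2.

Treewidth 2.
One such decomposition:
Bags: B1 = {1, 4, 9}  B2 = {1, 3, 9}  B3 = {3, 7, 9}  B4 = {2, 7, 9}  B5 = {2, 6, 9}  B6 = {6, 8, 9}  B7 = {5, 8, 9}
Tree: B1–B2, B2–B3, B3–B4, B4–B5, B5–B6, B6–B7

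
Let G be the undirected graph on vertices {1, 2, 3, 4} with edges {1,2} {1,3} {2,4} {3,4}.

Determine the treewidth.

A width-2 tree decomposition is:
Bags: B1 = {1, 2, 4}  B2 = {1, 3, 4}
Tree: B1–B2
Each bag holds 3 vertices, so the decomposition has width 2, which upper-bounds the treewidth. For the lower bound, G contains the cycle 4–2–1–3–4, so G is not a forest; only forests have treewidth ≤ 1, hence tw(G) ≥ 2. The upper and lower bounds meet at 2, so that is the treewidth.

2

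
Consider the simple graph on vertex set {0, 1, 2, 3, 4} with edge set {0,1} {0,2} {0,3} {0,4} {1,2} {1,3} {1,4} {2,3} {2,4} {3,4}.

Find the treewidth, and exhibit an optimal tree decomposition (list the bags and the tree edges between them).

A single bag containing all 5 vertices is trivially a valid decomposition of width 4. On the other hand G contains the 5-clique {0, 1, 2, 3, 4}. A clique must lie in a single bag of any decomposition, so no decomposition can have width below 4. Therefore the treewidth is 4.

Treewidth 4.
One optimal decomposition is:
Bags: B1 = {0, 1, 2, 3, 4}
Tree: (single bag)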